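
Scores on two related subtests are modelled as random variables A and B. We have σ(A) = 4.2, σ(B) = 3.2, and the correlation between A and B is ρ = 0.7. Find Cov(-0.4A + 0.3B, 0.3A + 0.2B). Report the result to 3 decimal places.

V(A) = (4.2)² = 17.64;  V(B) = (3.2)² = 10.24
Cov(A,B) = ρ·σ(A)·σ(B) = 0.7·4.2·3.2 = 9.408
Cov(-0.4A + 0.3B, 0.3A + 0.2B) = (-0.4)(0.3)V(A) + (0.3)(0.2)V(B) + [(-0.4)(0.2) + (0.3)(0.3)]Cov(A,B)
= -0.12·17.64 + 0.06·10.24 + 0.01·9.408 = -1.40832

-1.408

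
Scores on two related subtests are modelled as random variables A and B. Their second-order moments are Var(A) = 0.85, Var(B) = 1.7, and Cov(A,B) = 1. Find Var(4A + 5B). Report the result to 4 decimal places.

96.1000

Var(4A + 5B) = (4)²·Var(A) + (5)²·Var(B) + 2·(4)·(5)·Cov(A,B)
= 16·0.85 + 25·1.7 + 40·1 = 96.1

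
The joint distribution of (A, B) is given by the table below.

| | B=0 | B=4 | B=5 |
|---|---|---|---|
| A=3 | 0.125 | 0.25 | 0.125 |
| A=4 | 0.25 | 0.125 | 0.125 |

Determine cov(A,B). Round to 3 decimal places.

-0.250

E[A] = 3.5,  E[B] = 2.75
E[AB] = 9.375
cov(A,B) = E[AB] − E[A]E[B] = 9.375 − (3.5)(2.75) = -0.25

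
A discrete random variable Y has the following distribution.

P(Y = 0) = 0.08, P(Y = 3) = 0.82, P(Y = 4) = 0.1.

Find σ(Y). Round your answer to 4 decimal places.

0.8947

E[Y] = (0)(0.08) + (3)(0.82) + (4)(0.1) = 2.86
E[Y²] = (0)²(0.08) + (3)²(0.82) + (4)²(0.1) = 8.98
Var(Y) = E[Y²] − (E[Y])² = 8.98 − (2.86)² = 0.8004
σ(Y) = √0.8004 ≈ 0.8947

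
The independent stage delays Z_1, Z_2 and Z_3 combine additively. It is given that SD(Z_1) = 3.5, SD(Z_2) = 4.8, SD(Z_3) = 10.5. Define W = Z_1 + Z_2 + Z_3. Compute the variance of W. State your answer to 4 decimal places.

Var(Z_1) = 12.25, Var(Z_2) = 23.04, Var(Z_3) = 110.25
By independence, Var(W) = (1)²Var(Z_1) + (1)²Var(Z_2) + (1)²Var(Z_3)
= (1)²·12.25 + (1)²·23.04 + (1)²·110.25 = 145.54

145.5400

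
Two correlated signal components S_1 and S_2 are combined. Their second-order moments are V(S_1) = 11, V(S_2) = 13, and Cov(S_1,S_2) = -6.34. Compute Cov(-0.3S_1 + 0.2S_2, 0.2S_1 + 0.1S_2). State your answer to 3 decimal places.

Cov(-0.3S_1 + 0.2S_2, 0.2S_1 + 0.1S_2) = (-0.3)(0.2)V(S_1) + (0.2)(0.1)V(S_2) + [(-0.3)(0.1) + (0.2)(0.2)]Cov(S_1,S_2)
= -0.06·11 + 0.02·13 + 0.01·-6.34 = -0.4634

-0.463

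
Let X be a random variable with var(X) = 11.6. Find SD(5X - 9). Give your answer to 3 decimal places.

17.029

var(5X - 9) = (5)²·11.6 = 290
SD(5X - 9) = √290 ≈ 17.029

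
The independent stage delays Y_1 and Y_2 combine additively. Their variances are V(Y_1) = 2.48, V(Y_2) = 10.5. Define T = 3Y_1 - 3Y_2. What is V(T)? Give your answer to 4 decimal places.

116.8200

By independence, V(T) = (3)²V(Y_1) + (-3)²V(Y_2)
= (3)²·2.48 + (-3)²·10.5 = 116.82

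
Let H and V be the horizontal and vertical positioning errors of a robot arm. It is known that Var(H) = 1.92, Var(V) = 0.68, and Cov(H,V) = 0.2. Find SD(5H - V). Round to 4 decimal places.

Var(5H - V) = (5)²·Var(H) + (-1)²·Var(V) + 2·(5)·(-1)·Cov(H,V)
= 25·1.92 + 1·0.68 + -10·0.2 = 46.68
SD(5H - V) = √46.68 ≈ 6.8323

6.8323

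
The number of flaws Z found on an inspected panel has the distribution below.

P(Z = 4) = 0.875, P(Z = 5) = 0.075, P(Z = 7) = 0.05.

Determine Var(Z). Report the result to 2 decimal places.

0.47

E[Z] = (4)(0.875) + (5)(0.075) + (7)(0.05) = 4.225
E[Z²] = (4)²(0.875) + (5)²(0.075) + (7)²(0.05) = 18.325
Var(Z) = E[Z²] − (E[Z])² = 18.325 − (4.225)² = 0.474375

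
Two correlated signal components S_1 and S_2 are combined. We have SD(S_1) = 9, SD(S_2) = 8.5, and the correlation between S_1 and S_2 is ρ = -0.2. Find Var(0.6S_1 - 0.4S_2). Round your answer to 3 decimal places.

Var(S_1) = (9)² = 81;  Var(S_2) = (8.5)² = 72.25
Cov(S_1,S_2) = ρ·SD(S_1)·SD(S_2) = -0.2·9·8.5 = -15.3
Var(0.6S_1 - 0.4S_2) = (0.6)²·Var(S_1) + (-0.4)²·Var(S_2) + 2·(0.6)·(-0.4)·Cov(S_1,S_2)
= 0.36·81 + 0.16·72.25 + -0.48·-15.3 = 48.064

48.064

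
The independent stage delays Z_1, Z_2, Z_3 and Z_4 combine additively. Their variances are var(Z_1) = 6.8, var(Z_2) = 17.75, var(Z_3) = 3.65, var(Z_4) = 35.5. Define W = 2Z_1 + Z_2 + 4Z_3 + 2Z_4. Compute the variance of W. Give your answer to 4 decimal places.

By independence, var(W) = (2)²var(Z_1) + (1)²var(Z_2) + (4)²var(Z_3) + (2)²var(Z_4)
= (2)²·6.8 + (1)²·17.75 + (4)²·3.65 + (2)²·35.5 = 245.35

245.3500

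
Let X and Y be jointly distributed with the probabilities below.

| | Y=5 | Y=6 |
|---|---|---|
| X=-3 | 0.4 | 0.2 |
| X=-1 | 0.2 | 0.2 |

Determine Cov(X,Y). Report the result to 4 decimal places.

0.0800

E[X] = -2.2,  E[Y] = 5.4
E[XY] = -11.8
Cov(X,Y) = E[XY] − E[X]E[Y] = -11.8 − (-2.2)(5.4) = 0.08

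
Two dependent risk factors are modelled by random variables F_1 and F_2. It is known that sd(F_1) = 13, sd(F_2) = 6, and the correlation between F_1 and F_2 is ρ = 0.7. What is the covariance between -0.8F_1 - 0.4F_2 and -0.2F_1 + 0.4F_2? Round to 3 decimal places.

8.176

Var(F_1) = (13)² = 169;  Var(F_2) = (6)² = 36
Cov(F_1,F_2) = ρ·sd(F_1)·sd(F_2) = 0.7·13·6 = 54.6
Cov(-0.8F_1 - 0.4F_2, -0.2F_1 + 0.4F_2) = (-0.8)(-0.2)Var(F_1) + (-0.4)(0.4)Var(F_2) + [(-0.8)(0.4) + (-0.4)(-0.2)]Cov(F_1,F_2)
= 0.16·169 + -0.16·36 + -0.24·54.6 = 8.176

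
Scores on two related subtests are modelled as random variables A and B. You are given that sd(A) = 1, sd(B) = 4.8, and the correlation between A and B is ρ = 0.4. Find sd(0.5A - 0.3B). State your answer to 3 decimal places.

1.322

Var(A) = (1)² = 1;  Var(B) = (4.8)² = 23.04
Cov(A,B) = ρ·sd(A)·sd(B) = 0.4·1·4.8 = 1.92
Var(0.5A - 0.3B) = (0.5)²·Var(A) + (-0.3)²·Var(B) + 2·(0.5)·(-0.3)·Cov(A,B)
= 0.25·1 + 0.09·23.04 + -0.3·1.92 = 1.7476
sd(0.5A - 0.3B) = √1.7476 ≈ 1.322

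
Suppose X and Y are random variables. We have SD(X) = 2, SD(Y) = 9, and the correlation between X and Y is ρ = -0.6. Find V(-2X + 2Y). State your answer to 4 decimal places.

V(X) = (2)² = 4;  V(Y) = (9)² = 81
Cov(X,Y) = ρ·SD(X)·SD(Y) = -0.6·2·9 = -10.8
V(-2X + 2Y) = (-2)²·V(X) + (2)²·V(Y) + 2·(-2)·(2)·Cov(X,Y)
= 4·4 + 4·81 + -8·-10.8 = 426.4

426.4000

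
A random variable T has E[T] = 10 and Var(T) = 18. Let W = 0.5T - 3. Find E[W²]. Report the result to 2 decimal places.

E[0.5T - 3] = 0.5·10 − 3 = 2
Var(0.5T - 3) = (0.5)²·18 = 4.5
E[W²] = Var(W) + (E[W])² = 4.5 + (2)² = 8.5

8.50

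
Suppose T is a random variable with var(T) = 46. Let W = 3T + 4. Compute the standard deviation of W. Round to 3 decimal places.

20.347

var(3T + 4) = (3)²·46 = 414
SD(W) = √414 ≈ 20.347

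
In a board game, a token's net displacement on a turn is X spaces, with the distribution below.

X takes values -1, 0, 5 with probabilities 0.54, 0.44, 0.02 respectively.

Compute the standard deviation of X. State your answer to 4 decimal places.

E[X] = (-1)(0.54) + (0)(0.44) + (5)(0.02) = -0.44
E[X²] = (-1)²(0.54) + (0)²(0.44) + (5)²(0.02) = 1.04
var(X) = E[X²] − (E[X])² = 1.04 − (-0.44)² = 0.8464
SD(X) = √0.8464 ≈ 0.9200

0.9200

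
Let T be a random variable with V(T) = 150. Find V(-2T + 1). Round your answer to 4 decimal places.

600.0000

V(-2T + 1) = (-2)²·V(T) = 4·150 = 600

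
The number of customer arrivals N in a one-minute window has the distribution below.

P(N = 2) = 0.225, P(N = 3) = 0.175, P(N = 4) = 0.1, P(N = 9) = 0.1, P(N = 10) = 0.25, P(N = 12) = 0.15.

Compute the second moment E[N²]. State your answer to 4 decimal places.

E[N²] = (2)²(0.225) + (3)²(0.175) + (4)²(0.1) + (9)²(0.1) + (10)²(0.25) + (12)²(0.15) = 58.775

58.7750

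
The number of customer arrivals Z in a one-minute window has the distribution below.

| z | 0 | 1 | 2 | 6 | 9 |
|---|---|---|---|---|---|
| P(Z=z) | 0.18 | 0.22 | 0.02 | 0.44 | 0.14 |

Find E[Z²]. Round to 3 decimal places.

E[Z²] = (0)²(0.18) + (1)²(0.22) + (2)²(0.02) + (6)²(0.44) + (9)²(0.14) = 27.48

27.480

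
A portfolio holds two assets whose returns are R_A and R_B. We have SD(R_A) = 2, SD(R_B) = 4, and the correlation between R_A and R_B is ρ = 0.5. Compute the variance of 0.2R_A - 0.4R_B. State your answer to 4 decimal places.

Var(R_A) = (2)² = 4;  Var(R_B) = (4)² = 16
cov(R_A,R_B) = ρ·SD(R_A)·SD(R_B) = 0.5·2·4 = 4
Var(0.2R_A - 0.4R_B) = (0.2)²·Var(R_A) + (-0.4)²·Var(R_B) + 2·(0.2)·(-0.4)·cov(R_A,R_B)
= 0.04·4 + 0.16·16 + -0.16·4 = 2.08

2.0800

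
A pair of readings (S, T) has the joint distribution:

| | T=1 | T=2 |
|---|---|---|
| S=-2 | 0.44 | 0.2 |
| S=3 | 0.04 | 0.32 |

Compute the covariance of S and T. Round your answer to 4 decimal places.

E[S] = -0.2,  E[T] = 1.52
E[ST] = 0.36
cov(S,T) = E[ST] − E[S]E[T] = 0.36 − (-0.2)(1.52) = 0.664

0.6640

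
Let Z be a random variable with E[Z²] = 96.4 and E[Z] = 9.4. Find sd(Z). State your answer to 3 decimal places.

2.835

Var(Z) = 96.4 − (9.4)² = 8.04
sd(Z) = √8.04 ≈ 2.835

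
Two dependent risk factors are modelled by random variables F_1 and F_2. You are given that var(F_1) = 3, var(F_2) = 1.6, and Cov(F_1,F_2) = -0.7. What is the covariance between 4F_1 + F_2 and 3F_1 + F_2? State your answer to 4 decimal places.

32.7000

Cov(4F_1 + F_2, 3F_1 + F_2) = (4)(3)var(F_1) + (1)(1)var(F_2) + [(4)(1) + (1)(3)]Cov(F_1,F_2)
= 12·3 + 1·1.6 + 7·-0.7 = 32.7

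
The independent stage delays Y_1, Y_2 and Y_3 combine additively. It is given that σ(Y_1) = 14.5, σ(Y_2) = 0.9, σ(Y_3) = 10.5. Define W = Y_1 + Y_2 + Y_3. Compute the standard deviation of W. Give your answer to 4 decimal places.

17.9251

Var(Y_1) = 210.25, Var(Y_2) = 0.81, Var(Y_3) = 110.25
By independence, Var(W) = (1)²Var(Y_1) + (1)²Var(Y_2) + (1)²Var(Y_3)
= (1)²·210.25 + (1)²·0.81 + (1)²·110.25 = 321.31
σ(W) = √321.31 ≈ 17.9251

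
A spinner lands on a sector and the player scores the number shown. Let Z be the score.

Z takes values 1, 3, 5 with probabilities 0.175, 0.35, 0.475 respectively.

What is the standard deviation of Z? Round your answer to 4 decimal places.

1.4967

E[Z] = (1)(0.175) + (3)(0.35) + (5)(0.475) = 3.6
E[Z²] = (1)²(0.175) + (3)²(0.35) + (5)²(0.475) = 15.2
V(Z) = E[Z²] − (E[Z])² = 15.2 − (3.6)² = 2.24
σ(Z) = √2.24 ≈ 1.4967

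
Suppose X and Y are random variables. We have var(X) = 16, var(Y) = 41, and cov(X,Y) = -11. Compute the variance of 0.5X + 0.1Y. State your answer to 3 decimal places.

3.310

var(0.5X + 0.1Y) = (0.5)²·var(X) + (0.1)²·var(Y) + 2·(0.5)·(0.1)·cov(X,Y)
= 0.25·16 + 0.01·41 + 0.1·-11 = 3.31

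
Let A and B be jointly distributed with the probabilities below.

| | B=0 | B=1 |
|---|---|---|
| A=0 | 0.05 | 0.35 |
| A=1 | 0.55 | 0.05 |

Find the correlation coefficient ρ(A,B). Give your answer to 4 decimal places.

-0.7917

E[A] = 0.6,  E[B] = 0.4
E[AB] = 0.05
Cov(A,B) = E[AB] − E[A]E[B] = 0.05 − (0.6)(0.4) = -0.19
Var(A) = 0.24,  Var(B) = 0.24
ρ = -0.19 / √(0.24·0.24) ≈ -0.7917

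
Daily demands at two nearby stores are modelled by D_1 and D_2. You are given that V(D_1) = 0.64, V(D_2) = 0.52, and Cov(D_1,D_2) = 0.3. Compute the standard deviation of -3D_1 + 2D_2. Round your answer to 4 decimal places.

2.0591

V(-3D_1 + 2D_2) = (-3)²·V(D_1) + (2)²·V(D_2) + 2·(-3)·(2)·Cov(D_1,D_2)
= 9·0.64 + 4·0.52 + -12·0.3 = 4.24
sd(-3D_1 + 2D_2) = √4.24 ≈ 2.0591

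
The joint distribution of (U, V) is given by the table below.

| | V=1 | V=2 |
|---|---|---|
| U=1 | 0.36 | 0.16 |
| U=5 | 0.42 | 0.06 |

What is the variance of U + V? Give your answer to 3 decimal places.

3.800

E[U] = 2.92,  E[V] = 1.22,  E[UV] = 3.38
var(U) = 12.52 − (2.92)² = 3.9936;  var(V) = 1.66 − (1.22)² = 0.1716
Cov(U,V) = 3.38 − (2.92)(1.22) = -0.1824
var(U + V) = (1)²·3.9936 + (1)²·0.1716 + 2·(1)·(1)·-0.1824 = 3.8004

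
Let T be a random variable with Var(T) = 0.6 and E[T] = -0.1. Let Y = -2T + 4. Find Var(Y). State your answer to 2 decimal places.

2.40

Var(-2T + 4) = (-2)²·Var(T) = 4·0.6 = 2.4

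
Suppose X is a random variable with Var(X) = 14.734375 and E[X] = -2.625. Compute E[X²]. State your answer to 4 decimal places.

21.6250

E[X²] = Var(X) + (E[X])² = 14.734375 + (-2.625)² = 21.625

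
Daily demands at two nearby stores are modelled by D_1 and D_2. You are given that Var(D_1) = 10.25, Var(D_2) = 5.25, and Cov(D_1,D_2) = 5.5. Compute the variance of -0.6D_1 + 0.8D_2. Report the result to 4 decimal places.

Var(-0.6D_1 + 0.8D_2) = (-0.6)²·Var(D_1) + (0.8)²·Var(D_2) + 2·(-0.6)·(0.8)·Cov(D_1,D_2)
= 0.36·10.25 + 0.64·5.25 + -0.96·5.5 = 1.77

1.7700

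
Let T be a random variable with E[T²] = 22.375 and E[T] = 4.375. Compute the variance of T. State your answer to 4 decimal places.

3.2344

V(T) = 22.375 − (4.375)² = 3.234375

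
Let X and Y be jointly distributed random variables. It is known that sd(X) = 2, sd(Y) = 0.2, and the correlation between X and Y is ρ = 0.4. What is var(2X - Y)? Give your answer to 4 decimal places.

15.4000

var(X) = (2)² = 4;  var(Y) = (0.2)² = 0.04
cov(X,Y) = ρ·sd(X)·sd(Y) = 0.4·2·0.2 = 0.16
var(2X - Y) = (2)²·var(X) + (-1)²·var(Y) + 2·(2)·(-1)·cov(X,Y)
= 4·4 + 1·0.04 + -4·0.16 = 15.4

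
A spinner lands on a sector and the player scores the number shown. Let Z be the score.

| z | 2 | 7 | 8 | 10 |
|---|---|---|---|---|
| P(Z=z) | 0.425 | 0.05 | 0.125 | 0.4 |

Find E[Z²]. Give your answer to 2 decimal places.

52.15

E[Z²] = (2)²(0.425) + (7)²(0.05) + (8)²(0.125) + (10)²(0.4) = 52.15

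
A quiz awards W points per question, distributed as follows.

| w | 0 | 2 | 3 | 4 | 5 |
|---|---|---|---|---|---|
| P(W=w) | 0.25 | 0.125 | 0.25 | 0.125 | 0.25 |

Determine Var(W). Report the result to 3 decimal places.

E[W] = (0)(0.25) + (2)(0.125) + (3)(0.25) + (4)(0.125) + (5)(0.25) = 2.75
E[W²] = (0)²(0.25) + (2)²(0.125) + (3)²(0.25) + (4)²(0.125) + (5)²(0.25) = 11
Var(W) = E[W²] − (E[W])² = 11 − (2.75)² = 3.4375

3.438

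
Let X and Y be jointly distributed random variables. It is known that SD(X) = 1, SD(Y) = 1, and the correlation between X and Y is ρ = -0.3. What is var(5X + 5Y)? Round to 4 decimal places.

35.0000

var(X) = (1)² = 1;  var(Y) = (1)² = 1
cov(X,Y) = ρ·SD(X)·SD(Y) = -0.3·1·1 = -0.3
var(5X + 5Y) = (5)²·var(X) + (5)²·var(Y) + 2·(5)·(5)·cov(X,Y)
= 25·1 + 25·1 + 50·-0.3 = 35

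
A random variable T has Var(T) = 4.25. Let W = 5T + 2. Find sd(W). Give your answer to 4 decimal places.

Var(5T + 2) = (5)²·4.25 = 106.25
sd(W) = √106.25 ≈ 10.3078

10.3078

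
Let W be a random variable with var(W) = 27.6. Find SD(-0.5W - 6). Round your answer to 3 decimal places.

2.627

var(-0.5W - 6) = (-0.5)²·27.6 = 6.9
SD(-0.5W - 6) = √6.9 ≈ 2.627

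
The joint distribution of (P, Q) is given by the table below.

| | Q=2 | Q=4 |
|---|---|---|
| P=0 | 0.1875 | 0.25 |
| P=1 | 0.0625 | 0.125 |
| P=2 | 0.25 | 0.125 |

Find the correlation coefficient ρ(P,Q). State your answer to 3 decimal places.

-0.209

E[P] = 0.9375,  E[Q] = 3
E[PQ] = 2.625
Cov(P,Q) = E[PQ] − E[P]E[Q] = 2.625 − (0.9375)(3) = -0.1875
Var(P) = 0.80859375,  Var(Q) = 1
ρ = -0.1875 / √(0.80859375·1) ≈ -0.209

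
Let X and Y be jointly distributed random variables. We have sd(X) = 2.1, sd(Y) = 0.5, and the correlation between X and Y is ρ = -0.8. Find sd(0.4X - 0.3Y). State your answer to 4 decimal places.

0.9642

var(X) = (2.1)² = 4.41;  var(Y) = (0.5)² = 0.25
Cov(X,Y) = ρ·sd(X)·sd(Y) = -0.8·2.1·0.5 = -0.84
var(0.4X - 0.3Y) = (0.4)²·var(X) + (-0.3)²·var(Y) + 2·(0.4)·(-0.3)·Cov(X,Y)
= 0.16·4.41 + 0.09·0.25 + -0.24·-0.84 = 0.9297
sd(0.4X - 0.3Y) = √0.9297 ≈ 0.9642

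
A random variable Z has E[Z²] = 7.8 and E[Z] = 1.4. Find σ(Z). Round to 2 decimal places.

V(Z) = 7.8 − (1.4)² = 5.84
σ(Z) = √5.84 ≈ 2.42

2.42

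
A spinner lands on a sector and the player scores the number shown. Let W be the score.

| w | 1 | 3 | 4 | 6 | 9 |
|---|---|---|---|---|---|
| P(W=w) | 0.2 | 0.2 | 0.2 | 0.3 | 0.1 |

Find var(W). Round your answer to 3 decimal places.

E[W] = (1)(0.2) + (3)(0.2) + (4)(0.2) + (6)(0.3) + (9)(0.1) = 4.3
E[W²] = (1)²(0.2) + (3)²(0.2) + (4)²(0.2) + (6)²(0.3) + (9)²(0.1) = 24.1
var(W) = E[W²] − (E[W])² = 24.1 − (4.3)² = 5.61

5.610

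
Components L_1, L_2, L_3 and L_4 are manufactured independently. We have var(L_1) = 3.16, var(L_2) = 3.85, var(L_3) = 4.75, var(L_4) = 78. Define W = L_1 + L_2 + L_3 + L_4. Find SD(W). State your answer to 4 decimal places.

9.4742

By independence, var(W) = (1)²var(L_1) + (1)²var(L_2) + (1)²var(L_3) + (1)²var(L_4)
= (1)²·3.16 + (1)²·3.85 + (1)²·4.75 + (1)²·78 = 89.76
SD(W) = √89.76 ≈ 9.4742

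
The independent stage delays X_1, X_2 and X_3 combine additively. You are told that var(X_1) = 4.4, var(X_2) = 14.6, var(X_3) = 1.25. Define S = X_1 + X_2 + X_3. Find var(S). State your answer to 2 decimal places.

By independence, var(S) = (1)²var(X_1) + (1)²var(X_2) + (1)²var(X_3)
= (1)²·4.4 + (1)²·14.6 + (1)²·1.25 = 20.25

20.25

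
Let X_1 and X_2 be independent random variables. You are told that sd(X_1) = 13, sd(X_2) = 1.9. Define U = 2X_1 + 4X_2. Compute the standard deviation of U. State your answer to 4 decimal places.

27.0880

Var(X_1) = 169, Var(X_2) = 3.61
By independence, Var(U) = (2)²Var(X_1) + (4)²Var(X_2)
= (2)²·169 + (4)²·3.61 = 733.76
sd(U) = √733.76 ≈ 27.0880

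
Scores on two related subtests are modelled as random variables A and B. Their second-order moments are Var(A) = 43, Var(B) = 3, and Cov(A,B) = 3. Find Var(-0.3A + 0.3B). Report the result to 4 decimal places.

Var(-0.3A + 0.3B) = (-0.3)²·Var(A) + (0.3)²·Var(B) + 2·(-0.3)·(0.3)·Cov(A,B)
= 0.09·43 + 0.09·3 + -0.18·3 = 3.6

3.6000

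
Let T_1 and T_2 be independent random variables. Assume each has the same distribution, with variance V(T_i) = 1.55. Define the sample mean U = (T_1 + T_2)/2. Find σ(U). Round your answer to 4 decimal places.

0.8803

By independence, V(U) = (0.5)²V(T_1) + (0.5)²V(T_2)
= (0.5)²·1.55 + (0.5)²·1.55 = 0.775
σ(U) = √0.775 ≈ 0.8803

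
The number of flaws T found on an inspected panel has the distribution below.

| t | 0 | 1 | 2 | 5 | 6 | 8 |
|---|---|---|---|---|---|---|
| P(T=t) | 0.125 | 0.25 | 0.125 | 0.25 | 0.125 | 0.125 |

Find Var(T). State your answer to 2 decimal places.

7.25

E[T] = (0)(0.125) + (1)(0.25) + (2)(0.125) + (5)(0.25) + (6)(0.125) + (8)(0.125) = 3.5
E[T²] = (0)²(0.125) + (1)²(0.25) + (2)²(0.125) + (5)²(0.25) + (6)²(0.125) + (8)²(0.125) = 19.5
Var(T) = E[T²] − (E[T])² = 19.5 − (3.5)² = 7.25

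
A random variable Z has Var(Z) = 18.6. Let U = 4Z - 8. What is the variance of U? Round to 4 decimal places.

Var(4Z - 8) = (4)²·Var(Z) = 16·18.6 = 297.6

297.6000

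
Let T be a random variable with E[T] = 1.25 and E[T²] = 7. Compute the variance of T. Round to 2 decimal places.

5.44

Var(T) = 7 − (1.25)² = 5.4375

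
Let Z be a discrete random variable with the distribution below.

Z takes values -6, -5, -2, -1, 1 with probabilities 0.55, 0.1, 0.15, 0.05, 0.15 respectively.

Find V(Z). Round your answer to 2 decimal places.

7.10

E[Z] = (-6)(0.55) + (-5)(0.1) + (-2)(0.15) + (-1)(0.05) + (1)(0.15) = -4
E[Z²] = (-6)²(0.55) + (-5)²(0.1) + (-2)²(0.15) + (-1)²(0.05) + (1)²(0.15) = 23.1
V(Z) = E[Z²] − (E[Z])² = 23.1 − (-4)² = 7.1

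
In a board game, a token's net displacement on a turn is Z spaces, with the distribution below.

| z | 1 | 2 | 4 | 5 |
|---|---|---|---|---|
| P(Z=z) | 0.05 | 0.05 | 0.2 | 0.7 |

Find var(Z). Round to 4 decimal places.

E[Z] = (1)(0.05) + (2)(0.05) + (4)(0.2) + (5)(0.7) = 4.45
E[Z²] = (1)²(0.05) + (2)²(0.05) + (4)²(0.2) + (5)²(0.7) = 20.95
var(Z) = E[Z²] − (E[Z])² = 20.95 − (4.45)² = 1.1475

1.1475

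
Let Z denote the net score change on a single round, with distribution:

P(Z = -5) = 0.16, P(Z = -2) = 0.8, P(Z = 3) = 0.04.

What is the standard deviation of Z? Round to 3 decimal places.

E[Z] = (-5)(0.16) + (-2)(0.8) + (3)(0.04) = -2.28
E[Z²] = (-5)²(0.16) + (-2)²(0.8) + (3)²(0.04) = 7.56
Var(Z) = E[Z²] − (E[Z])² = 7.56 − (-2.28)² = 2.3616
σ(Z) = √2.3616 ≈ 1.537

1.537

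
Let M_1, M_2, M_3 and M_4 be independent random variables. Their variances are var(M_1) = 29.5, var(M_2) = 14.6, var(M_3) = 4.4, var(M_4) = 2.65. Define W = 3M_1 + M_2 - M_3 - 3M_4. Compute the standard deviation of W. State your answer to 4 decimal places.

By independence, var(W) = (3)²var(M_1) + (1)²var(M_2) + (-1)²var(M_3) + (-3)²var(M_4)
= (3)²·29.5 + (1)²·14.6 + (-1)²·4.4 + (-3)²·2.65 = 308.35
SD(W) = √308.35 ≈ 17.5599

17.5599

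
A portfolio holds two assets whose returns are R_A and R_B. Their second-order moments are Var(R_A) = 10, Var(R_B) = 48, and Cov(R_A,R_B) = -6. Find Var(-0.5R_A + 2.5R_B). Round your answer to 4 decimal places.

317.5000

Var(-0.5R_A + 2.5R_B) = (-0.5)²·Var(R_A) + (2.5)²·Var(R_B) + 2·(-0.5)·(2.5)·Cov(R_A,R_B)
= 0.25·10 + 6.25·48 + -2.5·-6 = 317.5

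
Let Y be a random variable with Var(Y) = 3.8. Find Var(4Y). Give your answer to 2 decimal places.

Var(4Y) = (4)²·Var(Y) = 16·3.8 = 60.8

60.80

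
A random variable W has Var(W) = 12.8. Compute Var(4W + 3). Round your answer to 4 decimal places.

204.8000

Var(4W + 3) = (4)²·Var(W) = 16·12.8 = 204.8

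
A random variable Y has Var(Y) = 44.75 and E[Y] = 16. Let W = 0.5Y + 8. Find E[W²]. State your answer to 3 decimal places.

267.188

E[0.5Y + 8] = 0.5·16 + 8 = 16
Var(0.5Y + 8) = (0.5)²·44.75 = 11.1875
E[W²] = Var(W) + (E[W])² = 11.1875 + (16)² = 267.1875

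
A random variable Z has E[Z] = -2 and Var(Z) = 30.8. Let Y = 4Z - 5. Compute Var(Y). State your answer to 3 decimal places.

492.800

Var(4Z - 5) = (4)²·Var(Z) = 16·30.8 = 492.8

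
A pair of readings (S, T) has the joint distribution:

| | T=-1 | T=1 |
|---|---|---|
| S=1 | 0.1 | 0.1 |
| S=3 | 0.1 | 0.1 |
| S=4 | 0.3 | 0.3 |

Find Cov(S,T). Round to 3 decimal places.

E[S] = 3.2,  E[T] = 0
E[ST] = 0
Cov(S,T) = E[ST] − E[S]E[T] = 0 − (3.2)(0) = 0

0.000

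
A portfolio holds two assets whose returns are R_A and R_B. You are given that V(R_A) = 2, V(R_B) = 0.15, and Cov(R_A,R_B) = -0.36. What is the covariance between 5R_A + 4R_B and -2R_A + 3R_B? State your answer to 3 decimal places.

-20.720

Cov(5R_A + 4R_B, -2R_A + 3R_B) = (5)(-2)V(R_A) + (4)(3)V(R_B) + [(5)(3) + (4)(-2)]Cov(R_A,R_B)
= -10·2 + 12·0.15 + 7·-0.36 = -20.72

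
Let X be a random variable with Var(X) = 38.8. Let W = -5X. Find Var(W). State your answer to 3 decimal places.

Var(-5X) = (-5)²·Var(X) = 25·38.8 = 970

970.000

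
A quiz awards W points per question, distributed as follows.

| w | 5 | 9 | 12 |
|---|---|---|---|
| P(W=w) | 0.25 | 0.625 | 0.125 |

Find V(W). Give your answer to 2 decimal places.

E[W] = (5)(0.25) + (9)(0.625) + (12)(0.125) = 8.375
E[W²] = (5)²(0.25) + (9)²(0.625) + (12)²(0.125) = 74.875
V(W) = E[W²] − (E[W])² = 74.875 − (8.375)² = 4.734375

4.73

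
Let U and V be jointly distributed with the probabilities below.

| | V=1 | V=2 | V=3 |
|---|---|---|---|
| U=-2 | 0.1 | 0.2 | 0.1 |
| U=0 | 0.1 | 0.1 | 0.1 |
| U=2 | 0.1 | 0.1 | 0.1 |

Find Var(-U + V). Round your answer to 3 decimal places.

E[U] = -0.2,  E[V] = 2,  E[UV] = -0.4
Var(U) = 2.8 − (-0.2)² = 2.76;  Var(V) = 4.6 − (2)² = 0.6
cov(U,V) = -0.4 − (-0.2)(2) = 0
Var(-U + V) = (-1)²·2.76 + (1)²·0.6 + 2·(-1)·(1)·0 = 3.36

3.360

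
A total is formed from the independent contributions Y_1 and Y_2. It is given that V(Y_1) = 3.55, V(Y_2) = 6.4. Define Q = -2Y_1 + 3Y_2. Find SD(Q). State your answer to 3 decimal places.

By independence, V(Q) = (-2)²V(Y_1) + (3)²V(Y_2)
= (-2)²·3.55 + (3)²·6.4 = 71.8
SD(Q) = √71.8 ≈ 8.473

8.473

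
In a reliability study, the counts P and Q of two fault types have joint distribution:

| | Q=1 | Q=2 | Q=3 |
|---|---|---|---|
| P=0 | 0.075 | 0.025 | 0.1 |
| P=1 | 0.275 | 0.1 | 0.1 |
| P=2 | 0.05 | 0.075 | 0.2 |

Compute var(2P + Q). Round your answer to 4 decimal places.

3.3375

E[P] = 1.125,  E[Q] = 2,  E[PQ] = 2.375
var(P) = 1.775 − (1.125)² = 0.509375;  var(Q) = 4.8 − (2)² = 0.8
cov(P,Q) = 2.375 − (1.125)(2) = 0.125
var(2P + Q) = (2)²·0.509375 + (1)²·0.8 + 2·(2)·(1)·0.125 = 3.3375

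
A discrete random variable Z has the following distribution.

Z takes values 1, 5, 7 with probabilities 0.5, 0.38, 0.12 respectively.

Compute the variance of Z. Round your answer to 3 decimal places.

E[Z] = (1)(0.5) + (5)(0.38) + (7)(0.12) = 3.24
E[Z²] = (1)²(0.5) + (5)²(0.38) + (7)²(0.12) = 15.88
Var(Z) = E[Z²] − (E[Z])² = 15.88 − (3.24)² = 5.3824

5.382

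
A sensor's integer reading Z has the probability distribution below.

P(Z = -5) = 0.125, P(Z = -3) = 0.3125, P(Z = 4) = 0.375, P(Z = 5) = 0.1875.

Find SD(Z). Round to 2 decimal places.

E[Z] = (-5)(0.125) + (-3)(0.3125) + (4)(0.375) + (5)(0.1875) = 0.875
E[Z²] = (-5)²(0.125) + (-3)²(0.3125) + (4)²(0.375) + (5)²(0.1875) = 16.625
var(Z) = E[Z²] − (E[Z])² = 16.625 − (0.875)² = 15.859375
SD(Z) = √15.859375 ≈ 3.98

3.98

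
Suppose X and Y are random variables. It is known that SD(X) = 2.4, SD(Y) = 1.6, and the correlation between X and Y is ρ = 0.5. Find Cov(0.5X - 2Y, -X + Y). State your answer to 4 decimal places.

-3.2000

Var(X) = (2.4)² = 5.76;  Var(Y) = (1.6)² = 2.56
Cov(X,Y) = ρ·SD(X)·SD(Y) = 0.5·2.4·1.6 = 1.92
Cov(0.5X - 2Y, -X + Y) = (0.5)(-1)Var(X) + (-2)(1)Var(Y) + [(0.5)(1) + (-2)(-1)]Cov(X,Y)
= -0.5·5.76 + -2·2.56 + 2.5·1.92 = -3.2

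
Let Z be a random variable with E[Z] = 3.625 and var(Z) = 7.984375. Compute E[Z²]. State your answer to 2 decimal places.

E[Z²] = var(Z) + (E[Z])² = 7.984375 + (3.625)² = 21.125

21.13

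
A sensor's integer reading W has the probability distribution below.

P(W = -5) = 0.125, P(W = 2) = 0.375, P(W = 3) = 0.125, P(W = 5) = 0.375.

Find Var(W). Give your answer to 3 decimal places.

E[W] = (-5)(0.125) + (2)(0.375) + (3)(0.125) + (5)(0.375) = 2.375
E[W²] = (-5)²(0.125) + (2)²(0.375) + (3)²(0.125) + (5)²(0.375) = 15.125
Var(W) = E[W²] − (E[W])² = 15.125 − (2.375)² = 9.484375

9.484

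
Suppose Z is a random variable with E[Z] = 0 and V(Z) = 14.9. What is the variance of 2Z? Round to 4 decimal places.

V(2Z) = (2)²·V(Z) = 4·14.9 = 59.6

59.6000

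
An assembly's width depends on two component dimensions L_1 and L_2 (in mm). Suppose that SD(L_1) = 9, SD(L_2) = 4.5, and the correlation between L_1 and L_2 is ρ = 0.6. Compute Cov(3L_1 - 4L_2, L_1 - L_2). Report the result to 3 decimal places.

var(L_1) = (9)² = 81;  var(L_2) = (4.5)² = 20.25
Cov(L_1,L_2) = ρ·SD(L_1)·SD(L_2) = 0.6·9·4.5 = 24.3
Cov(3L_1 - 4L_2, L_1 - L_2) = (3)(1)var(L_1) + (-4)(-1)var(L_2) + [(3)(-1) + (-4)(1)]Cov(L_1,L_2)
= 3·81 + 4·20.25 + -7·24.3 = 153.9

153.900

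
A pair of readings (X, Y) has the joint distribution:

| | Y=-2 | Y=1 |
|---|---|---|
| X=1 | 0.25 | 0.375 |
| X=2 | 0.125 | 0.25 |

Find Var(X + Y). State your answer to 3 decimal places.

2.438

E[X] = 1.375,  E[Y] = -0.125,  E[XY] = -0.125
Var(X) = 2.125 − (1.375)² = 0.234375;  Var(Y) = 2.125 − (-0.125)² = 2.109375
Cov(X,Y) = -0.125 − (1.375)(-0.125) = 0.046875
Var(X + Y) = (1)²·0.234375 + (1)²·2.109375 + 2·(1)·(1)·0.046875 = 2.4375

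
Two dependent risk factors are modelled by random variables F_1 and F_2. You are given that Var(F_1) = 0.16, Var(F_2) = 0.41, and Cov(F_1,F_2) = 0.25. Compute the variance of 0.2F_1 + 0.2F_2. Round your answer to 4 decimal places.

0.0428

Var(0.2F_1 + 0.2F_2) = (0.2)²·Var(F_1) + (0.2)²·Var(F_2) + 2·(0.2)·(0.2)·Cov(F_1,F_2)
= 0.04·0.16 + 0.04·0.41 + 0.08·0.25 = 0.0428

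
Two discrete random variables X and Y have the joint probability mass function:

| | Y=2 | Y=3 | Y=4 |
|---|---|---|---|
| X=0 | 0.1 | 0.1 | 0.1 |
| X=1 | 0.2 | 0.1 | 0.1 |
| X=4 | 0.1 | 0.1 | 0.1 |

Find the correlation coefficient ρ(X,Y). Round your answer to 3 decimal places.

0.044

E[X] = 1.6,  E[Y] = 2.9
E[XY] = 4.7
Cov(X,Y) = E[XY] − E[X]E[Y] = 4.7 − (1.6)(2.9) = 0.06
Var(X) = 2.64,  Var(Y) = 0.69
ρ = 0.06 / √(2.64·0.69) ≈ 0.044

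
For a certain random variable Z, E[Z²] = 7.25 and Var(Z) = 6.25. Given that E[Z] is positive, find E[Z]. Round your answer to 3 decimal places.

1.000

(E[Z])² = E[Z²] − Var(Z) = 7.25 − 6.25 = 1
E[Z] = √1 = 1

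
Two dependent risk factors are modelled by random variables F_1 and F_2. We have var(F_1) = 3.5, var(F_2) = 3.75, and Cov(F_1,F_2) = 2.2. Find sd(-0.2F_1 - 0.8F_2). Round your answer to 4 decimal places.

var(-0.2F_1 - 0.8F_2) = (-0.2)²·var(F_1) + (-0.8)²·var(F_2) + 2·(-0.2)·(-0.8)·Cov(F_1,F_2)
= 0.04·3.5 + 0.64·3.75 + 0.32·2.2 = 3.244
sd(-0.2F_1 - 0.8F_2) = √3.244 ≈ 1.8011

1.8011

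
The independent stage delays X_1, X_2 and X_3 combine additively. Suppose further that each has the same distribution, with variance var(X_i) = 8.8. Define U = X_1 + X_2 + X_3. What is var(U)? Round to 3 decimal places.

By independence, var(U) = (1)²var(X_1) + (1)²var(X_2) + (1)²var(X_3)
= (1)²·8.8 + (1)²·8.8 + (1)²·8.8 = 26.4

26.400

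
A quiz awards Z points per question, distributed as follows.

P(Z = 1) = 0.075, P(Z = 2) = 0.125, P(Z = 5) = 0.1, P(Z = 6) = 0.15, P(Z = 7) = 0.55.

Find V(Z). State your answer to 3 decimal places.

E[Z] = (1)(0.075) + (2)(0.125) + (5)(0.1) + (6)(0.15) + (7)(0.55) = 5.575
E[Z²] = (1)²(0.075) + (2)²(0.125) + (5)²(0.1) + (6)²(0.15) + (7)²(0.55) = 35.425
V(Z) = E[Z²] − (E[Z])² = 35.425 − (5.575)² = 4.344375

4.344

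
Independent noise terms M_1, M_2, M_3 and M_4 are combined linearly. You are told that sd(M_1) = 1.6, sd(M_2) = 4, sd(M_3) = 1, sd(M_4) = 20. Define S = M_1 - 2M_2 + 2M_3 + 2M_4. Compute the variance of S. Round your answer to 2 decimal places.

1670.56

Var(M_1) = 2.56, Var(M_2) = 16, Var(M_3) = 1, Var(M_4) = 400
By independence, Var(S) = (1)²Var(M_1) + (-2)²Var(M_2) + (2)²Var(M_3) + (2)²Var(M_4)
= (1)²·2.56 + (-2)²·16 + (2)²·1 + (2)²·400 = 1670.56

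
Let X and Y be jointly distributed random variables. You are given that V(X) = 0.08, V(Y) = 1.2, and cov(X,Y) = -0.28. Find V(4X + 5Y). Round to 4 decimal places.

20.0800

V(4X + 5Y) = (4)²·V(X) + (5)²·V(Y) + 2·(4)·(5)·cov(X,Y)
= 16·0.08 + 25·1.2 + 40·-0.28 = 20.08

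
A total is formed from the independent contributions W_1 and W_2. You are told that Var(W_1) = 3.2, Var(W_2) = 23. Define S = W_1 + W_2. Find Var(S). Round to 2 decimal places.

26.20

By independence, Var(S) = (1)²Var(W_1) + (1)²Var(W_2)
= (1)²·3.2 + (1)²·23 = 26.2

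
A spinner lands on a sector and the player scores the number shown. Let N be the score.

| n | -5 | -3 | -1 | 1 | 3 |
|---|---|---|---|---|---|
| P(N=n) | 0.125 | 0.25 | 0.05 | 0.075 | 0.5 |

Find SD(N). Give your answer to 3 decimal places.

3.159

E[N] = (-5)(0.125) + (-3)(0.25) + (-1)(0.05) + (1)(0.075) + (3)(0.5) = 0.15
E[N²] = (-5)²(0.125) + (-3)²(0.25) + (-1)²(0.05) + (1)²(0.075) + (3)²(0.5) = 10
var(N) = E[N²] − (E[N])² = 10 − (0.15)² = 9.9775
SD(N) = √9.9775 ≈ 3.159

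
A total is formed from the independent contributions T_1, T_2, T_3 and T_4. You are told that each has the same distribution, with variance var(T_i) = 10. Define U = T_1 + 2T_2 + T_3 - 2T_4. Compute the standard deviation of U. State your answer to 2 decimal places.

By independence, var(U) = (1)²var(T_1) + (2)²var(T_2) + (1)²var(T_3) + (-2)²var(T_4)
= (1)²·10 + (2)²·10 + (1)²·10 + (-2)²·10 = 100
σ(U) = √100 ≈ 10.00

10.00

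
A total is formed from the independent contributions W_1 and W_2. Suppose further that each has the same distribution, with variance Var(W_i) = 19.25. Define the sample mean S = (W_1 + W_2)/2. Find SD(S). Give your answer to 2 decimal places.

By independence, Var(S) = (0.5)²Var(W_1) + (0.5)²Var(W_2)
= (0.5)²·19.25 + (0.5)²·19.25 = 9.625
SD(S) = √9.625 ≈ 3.10

3.10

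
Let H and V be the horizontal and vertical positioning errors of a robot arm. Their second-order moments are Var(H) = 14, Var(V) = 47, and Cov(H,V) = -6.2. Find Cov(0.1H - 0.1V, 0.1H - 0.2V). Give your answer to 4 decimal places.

Cov(0.1H - 0.1V, 0.1H - 0.2V) = (0.1)(0.1)Var(H) + (-0.1)(-0.2)Var(V) + [(0.1)(-0.2) + (-0.1)(0.1)]Cov(H,V)
= 0.01·14 + 0.02·47 + -0.03·-6.2 = 1.266

1.2660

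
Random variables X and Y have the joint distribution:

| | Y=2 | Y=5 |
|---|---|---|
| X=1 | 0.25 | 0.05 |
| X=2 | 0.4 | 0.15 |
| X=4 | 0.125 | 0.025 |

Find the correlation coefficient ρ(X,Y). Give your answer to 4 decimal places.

E[X] = 2,  E[Y] = 2.675
E[XY] = 5.35
Cov(X,Y) = E[XY] − E[X]E[Y] = 5.35 − (2)(2.675) = 0
Var(X) = 0.9,  Var(Y) = 1.569375
ρ = 0 / √(0.9·1.569375) ≈ 0.0000

0.0000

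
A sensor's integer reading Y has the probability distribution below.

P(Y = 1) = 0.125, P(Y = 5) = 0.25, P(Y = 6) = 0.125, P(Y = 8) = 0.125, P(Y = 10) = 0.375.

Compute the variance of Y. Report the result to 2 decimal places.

9.11

E[Y] = (1)(0.125) + (5)(0.25) + (6)(0.125) + (8)(0.125) + (10)(0.375) = 6.875
E[Y²] = (1)²(0.125) + (5)²(0.25) + (6)²(0.125) + (8)²(0.125) + (10)²(0.375) = 56.375
V(Y) = E[Y²] − (E[Y])² = 56.375 − (6.875)² = 9.109375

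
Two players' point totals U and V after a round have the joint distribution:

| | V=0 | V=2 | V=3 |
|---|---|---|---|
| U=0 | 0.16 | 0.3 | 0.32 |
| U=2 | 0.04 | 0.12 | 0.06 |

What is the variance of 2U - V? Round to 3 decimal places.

4.050

E[U] = 0.44,  E[V] = 1.98,  E[UV] = 0.84
Var(U) = 0.88 − (0.44)² = 0.6864;  Var(V) = 5.1 − (1.98)² = 1.1796
Cov(U,V) = 0.84 − (0.44)(1.98) = -0.0312
Var(2U - V) = (2)²·0.6864 + (-1)²·1.1796 + 2·(2)·(-1)·-0.0312 = 4.05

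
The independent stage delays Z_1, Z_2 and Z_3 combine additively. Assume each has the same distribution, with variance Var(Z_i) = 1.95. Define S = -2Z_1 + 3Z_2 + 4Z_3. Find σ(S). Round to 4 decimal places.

7.5200

By independence, Var(S) = (-2)²Var(Z_1) + (3)²Var(Z_2) + (4)²Var(Z_3)
= (-2)²·1.95 + (3)²·1.95 + (4)²·1.95 = 56.55
σ(S) = √56.55 ≈ 7.5200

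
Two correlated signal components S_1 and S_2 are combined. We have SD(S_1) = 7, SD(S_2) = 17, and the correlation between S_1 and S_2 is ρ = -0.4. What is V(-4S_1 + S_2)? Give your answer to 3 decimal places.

1453.800

V(S_1) = (7)² = 49;  V(S_2) = (17)² = 289
Cov(S_1,S_2) = ρ·SD(S_1)·SD(S_2) = -0.4·7·17 = -47.6
V(-4S_1 + S_2) = (-4)²·V(S_1) + (1)²·V(S_2) + 2·(-4)·(1)·Cov(S_1,S_2)
= 16·49 + 1·289 + -8·-47.6 = 1453.8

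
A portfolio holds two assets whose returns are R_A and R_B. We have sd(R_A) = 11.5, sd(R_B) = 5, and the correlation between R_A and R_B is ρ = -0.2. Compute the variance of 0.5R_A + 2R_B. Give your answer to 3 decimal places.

Var(R_A) = (11.5)² = 132.25;  Var(R_B) = (5)² = 25
cov(R_A,R_B) = ρ·sd(R_A)·sd(R_B) = -0.2·11.5·5 = -11.5
Var(0.5R_A + 2R_B) = (0.5)²·Var(R_A) + (2)²·Var(R_B) + 2·(0.5)·(2)·cov(R_A,R_B)
= 0.25·132.25 + 4·25 + 2·-11.5 = 110.0625

110.063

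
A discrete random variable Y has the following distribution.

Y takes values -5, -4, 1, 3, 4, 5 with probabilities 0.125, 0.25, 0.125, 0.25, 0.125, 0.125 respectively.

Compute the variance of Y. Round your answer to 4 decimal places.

E[Y] = (-5)(0.125) + (-4)(0.25) + (1)(0.125) + (3)(0.25) + (4)(0.125) + (5)(0.125) = 0.375
E[Y²] = (-5)²(0.125) + (-4)²(0.25) + (1)²(0.125) + (3)²(0.25) + (4)²(0.125) + (5)²(0.125) = 14.625
V(Y) = E[Y²] − (E[Y])² = 14.625 − (0.375)² = 14.484375

14.4844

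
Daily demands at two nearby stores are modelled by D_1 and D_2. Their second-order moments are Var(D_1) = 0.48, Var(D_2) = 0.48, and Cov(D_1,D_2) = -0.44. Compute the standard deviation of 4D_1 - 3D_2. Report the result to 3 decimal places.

4.750

Var(4D_1 - 3D_2) = (4)²·Var(D_1) + (-3)²·Var(D_2) + 2·(4)·(-3)·Cov(D_1,D_2)
= 16·0.48 + 9·0.48 + -24·-0.44 = 22.56
SD(4D_1 - 3D_2) = √22.56 ≈ 4.750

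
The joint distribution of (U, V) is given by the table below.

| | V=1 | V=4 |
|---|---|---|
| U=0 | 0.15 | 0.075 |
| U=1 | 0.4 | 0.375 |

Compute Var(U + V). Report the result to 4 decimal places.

2.5594

E[U] = 0.775,  E[V] = 2.35,  E[UV] = 1.9
Var(U) = 0.775 − (0.775)² = 0.174375;  Var(V) = 7.75 − (2.35)² = 2.2275
Cov(U,V) = 1.9 − (0.775)(2.35) = 0.07875
Var(U + V) = (1)²·0.174375 + (1)²·2.2275 + 2·(1)·(1)·0.07875 = 2.559375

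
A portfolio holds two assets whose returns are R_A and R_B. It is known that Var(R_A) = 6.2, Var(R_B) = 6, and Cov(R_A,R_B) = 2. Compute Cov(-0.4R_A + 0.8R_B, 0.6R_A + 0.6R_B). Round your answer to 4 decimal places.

Cov(-0.4R_A + 0.8R_B, 0.6R_A + 0.6R_B) = (-0.4)(0.6)Var(R_A) + (0.8)(0.6)Var(R_B) + [(-0.4)(0.6) + (0.8)(0.6)]Cov(R_A,R_B)
= -0.24·6.2 + 0.48·6 + 0.24·2 = 1.872

1.8720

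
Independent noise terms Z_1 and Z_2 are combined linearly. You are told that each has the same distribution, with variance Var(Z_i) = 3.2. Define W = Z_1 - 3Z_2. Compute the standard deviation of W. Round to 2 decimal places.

By independence, Var(W) = (1)²Var(Z_1) + (-3)²Var(Z_2)
= (1)²·3.2 + (-3)²·3.2 = 32
sd(W) = √32 ≈ 5.66

5.66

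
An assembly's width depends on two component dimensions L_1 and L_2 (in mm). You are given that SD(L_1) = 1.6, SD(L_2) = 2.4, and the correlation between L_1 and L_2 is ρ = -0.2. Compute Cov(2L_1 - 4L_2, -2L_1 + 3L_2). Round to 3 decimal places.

-90.112

Var(L_1) = (1.6)² = 2.56;  Var(L_2) = (2.4)² = 5.76
Cov(L_1,L_2) = ρ·SD(L_1)·SD(L_2) = -0.2·1.6·2.4 = -0.768
Cov(2L_1 - 4L_2, -2L_1 + 3L_2) = (2)(-2)Var(L_1) + (-4)(3)Var(L_2) + [(2)(3) + (-4)(-2)]Cov(L_1,L_2)
= -4·2.56 + -12·5.76 + 14·-0.768 = -90.112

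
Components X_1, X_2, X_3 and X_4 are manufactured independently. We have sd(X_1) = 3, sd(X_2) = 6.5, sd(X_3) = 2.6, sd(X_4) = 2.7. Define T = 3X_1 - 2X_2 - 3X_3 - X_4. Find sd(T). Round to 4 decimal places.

17.8362

Var(X_1) = 9, Var(X_2) = 42.25, Var(X_3) = 6.76, Var(X_4) = 7.29
By independence, Var(T) = (3)²Var(X_1) + (-2)²Var(X_2) + (-3)²Var(X_3) + (-1)²Var(X_4)
= (3)²·9 + (-2)²·42.25 + (-3)²·6.76 + (-1)²·7.29 = 318.13
sd(T) = √318.13 ≈ 17.8362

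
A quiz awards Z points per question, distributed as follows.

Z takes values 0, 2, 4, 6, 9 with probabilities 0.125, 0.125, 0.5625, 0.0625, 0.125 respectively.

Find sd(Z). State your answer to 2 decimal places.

2.42

E[Z] = (0)(0.125) + (2)(0.125) + (4)(0.5625) + (6)(0.0625) + (9)(0.125) = 4
E[Z²] = (0)²(0.125) + (2)²(0.125) + (4)²(0.5625) + (6)²(0.0625) + (9)²(0.125) = 21.875
Var(Z) = E[Z²] − (E[Z])² = 21.875 − (4)² = 5.875
sd(Z) = √5.875 ≈ 2.42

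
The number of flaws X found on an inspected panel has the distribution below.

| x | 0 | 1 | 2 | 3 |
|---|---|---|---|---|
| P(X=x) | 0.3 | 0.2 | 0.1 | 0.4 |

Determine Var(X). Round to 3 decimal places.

1.640

E[X] = (0)(0.3) + (1)(0.2) + (2)(0.1) + (3)(0.4) = 1.6
E[X²] = (0)²(0.3) + (1)²(0.2) + (2)²(0.1) + (3)²(0.4) = 4.2
Var(X) = E[X²] − (E[X])² = 4.2 − (1.6)² = 1.64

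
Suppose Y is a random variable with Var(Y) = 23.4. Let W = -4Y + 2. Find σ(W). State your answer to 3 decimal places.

19.349

Var(-4Y + 2) = (-4)²·23.4 = 374.4
σ(W) = √374.4 ≈ 19.349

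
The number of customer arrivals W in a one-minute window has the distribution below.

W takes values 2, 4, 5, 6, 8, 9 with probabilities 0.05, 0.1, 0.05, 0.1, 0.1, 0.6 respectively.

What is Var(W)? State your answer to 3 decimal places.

E[W] = (2)(0.05) + (4)(0.1) + (5)(0.05) + (6)(0.1) + (8)(0.1) + (9)(0.6) = 7.55
E[W²] = (2)²(0.05) + (4)²(0.1) + (5)²(0.05) + (6)²(0.1) + (8)²(0.1) + (9)²(0.6) = 61.65
Var(W) = E[W²] − (E[W])² = 61.65 − (7.55)² = 4.6475

4.648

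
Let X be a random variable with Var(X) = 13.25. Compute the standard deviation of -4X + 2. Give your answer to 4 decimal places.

Var(-4X + 2) = (-4)²·13.25 = 212
SD(-4X + 2) = √212 ≈ 14.5602

14.5602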